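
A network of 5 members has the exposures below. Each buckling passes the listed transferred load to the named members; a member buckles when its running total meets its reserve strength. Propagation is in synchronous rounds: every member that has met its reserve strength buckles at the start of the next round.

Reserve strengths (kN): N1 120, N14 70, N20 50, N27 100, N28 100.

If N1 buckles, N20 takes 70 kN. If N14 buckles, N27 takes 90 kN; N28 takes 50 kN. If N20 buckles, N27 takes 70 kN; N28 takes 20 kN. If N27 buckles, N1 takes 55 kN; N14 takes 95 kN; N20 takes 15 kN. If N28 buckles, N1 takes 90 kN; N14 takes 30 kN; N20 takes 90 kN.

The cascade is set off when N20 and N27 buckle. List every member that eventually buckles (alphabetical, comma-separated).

N14, N20, N27

Round 1 — N20, N27 buckle (initial).
  N1: +55 → 55 < 120
  N14: +95 → 95 ≥ 70
  N28: +20 → 20 < 100
Round 2 — N14 buckles.
  N28: +50 → 70 < 100
No further bucklings.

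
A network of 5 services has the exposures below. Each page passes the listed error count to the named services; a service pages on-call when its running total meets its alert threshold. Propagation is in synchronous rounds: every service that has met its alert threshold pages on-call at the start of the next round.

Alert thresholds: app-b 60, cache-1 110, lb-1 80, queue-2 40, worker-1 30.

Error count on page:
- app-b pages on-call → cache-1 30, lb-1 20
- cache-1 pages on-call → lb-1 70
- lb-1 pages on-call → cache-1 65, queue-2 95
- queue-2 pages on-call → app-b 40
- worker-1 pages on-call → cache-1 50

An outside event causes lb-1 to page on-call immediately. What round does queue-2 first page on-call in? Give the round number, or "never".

2

Round 1 — lb-1 pages on-call (initial).
  cache-1: +65 → 65 < 110
  queue-2: +95 → 95 ≥ 40
Round 2 — queue-2 pages on-call.
  app-b: +40 → 40 < 60
No further pages.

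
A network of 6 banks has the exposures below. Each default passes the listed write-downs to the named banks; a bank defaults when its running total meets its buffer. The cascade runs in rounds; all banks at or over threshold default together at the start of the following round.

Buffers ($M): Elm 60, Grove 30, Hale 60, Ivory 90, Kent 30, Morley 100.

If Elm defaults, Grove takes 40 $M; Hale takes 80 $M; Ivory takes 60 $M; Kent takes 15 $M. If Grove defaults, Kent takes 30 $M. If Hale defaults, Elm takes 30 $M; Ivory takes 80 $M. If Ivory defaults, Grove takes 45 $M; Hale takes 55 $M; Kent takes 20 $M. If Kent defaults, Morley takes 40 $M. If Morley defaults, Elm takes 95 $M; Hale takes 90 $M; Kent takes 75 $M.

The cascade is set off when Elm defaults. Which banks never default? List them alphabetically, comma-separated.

Morley

Round 1 — Elm defaults (initial).
  Grove: +40 → 40 ≥ 30
  Hale: +80 → 80 ≥ 60
  Ivory: +60 → 60 < 90
  Kent: +15 → 15 < 30
Round 2 — Grove, Hale default.
  Ivory: +80 → 140 ≥ 90
  Kent: +30 → 45 ≥ 30
Round 3 — Ivory, Kent default.
  Morley: +40 → 40 < 100
No further defaults.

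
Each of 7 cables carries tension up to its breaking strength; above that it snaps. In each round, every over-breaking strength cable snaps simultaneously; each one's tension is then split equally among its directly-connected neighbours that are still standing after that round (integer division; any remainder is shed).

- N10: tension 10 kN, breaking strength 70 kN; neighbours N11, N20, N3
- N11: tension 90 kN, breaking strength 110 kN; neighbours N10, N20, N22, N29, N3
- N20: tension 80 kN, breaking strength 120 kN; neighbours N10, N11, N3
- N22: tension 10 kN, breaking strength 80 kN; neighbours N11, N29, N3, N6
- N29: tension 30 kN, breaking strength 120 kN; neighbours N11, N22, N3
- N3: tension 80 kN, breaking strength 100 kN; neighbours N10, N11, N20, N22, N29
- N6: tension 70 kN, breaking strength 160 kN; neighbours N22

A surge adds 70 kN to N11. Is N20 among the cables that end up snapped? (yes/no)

yes

Round 1 — N11 at 160 > 110. N11 snaps.
  N11 sheds 160 kN to N10, N20, N22, N29, N3: 32 each.
    N10: 10+32 = 42 ≤ 70
    N20: 80+32 = 112 ≤ 120
    N22: 10+32 = 42 ≤ 80
    N29: 30+32 = 62 ≤ 120
    N3: 80+32 = 112 > 100
Round 2 — N3 snaps.
  N3 sheds 112 kN to N10, N20, N22, N29: 28 each.
    N10: 42+28 = 70 ≤ 70
    N20: 112+28 = 140 > 120
    N22: 42+28 = 70 ≤ 80
    N29: 62+28 = 90 ≤ 120
Round 3 — N20 snaps.
  N20 sheds 140 kN to N10: 140 each.
    N10: 70+140 = 210 > 70
Round 4 — N10 snaps.
  N10 sheds 210 kN: no online neighbours, lost.
No further breaks.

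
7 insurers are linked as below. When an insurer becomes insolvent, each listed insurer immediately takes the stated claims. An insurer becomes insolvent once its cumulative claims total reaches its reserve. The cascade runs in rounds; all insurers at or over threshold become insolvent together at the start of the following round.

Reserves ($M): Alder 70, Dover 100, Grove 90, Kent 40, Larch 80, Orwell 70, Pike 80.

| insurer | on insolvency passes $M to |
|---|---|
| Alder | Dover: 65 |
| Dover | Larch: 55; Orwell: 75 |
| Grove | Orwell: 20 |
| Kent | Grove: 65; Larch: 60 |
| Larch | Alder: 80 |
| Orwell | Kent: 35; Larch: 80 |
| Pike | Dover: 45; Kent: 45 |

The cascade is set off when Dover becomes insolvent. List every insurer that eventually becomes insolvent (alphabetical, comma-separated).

Alder, Dover, Larch, Orwell

Round 1 — Dover becomes insolvent (initial).
  Larch: +55 → 55 < 80
  Orwell: +75 → 75 ≥ 70
Round 2 — Orwell becomes insolvent.
  Kent: +35 → 35 < 40
  Larch: +80 → 135 ≥ 80
Round 3 — Larch becomes insolvent.
  Alder: +80 → 80 ≥ 70
Round 4 — Alder becomes insolvent.
No further insolvencies.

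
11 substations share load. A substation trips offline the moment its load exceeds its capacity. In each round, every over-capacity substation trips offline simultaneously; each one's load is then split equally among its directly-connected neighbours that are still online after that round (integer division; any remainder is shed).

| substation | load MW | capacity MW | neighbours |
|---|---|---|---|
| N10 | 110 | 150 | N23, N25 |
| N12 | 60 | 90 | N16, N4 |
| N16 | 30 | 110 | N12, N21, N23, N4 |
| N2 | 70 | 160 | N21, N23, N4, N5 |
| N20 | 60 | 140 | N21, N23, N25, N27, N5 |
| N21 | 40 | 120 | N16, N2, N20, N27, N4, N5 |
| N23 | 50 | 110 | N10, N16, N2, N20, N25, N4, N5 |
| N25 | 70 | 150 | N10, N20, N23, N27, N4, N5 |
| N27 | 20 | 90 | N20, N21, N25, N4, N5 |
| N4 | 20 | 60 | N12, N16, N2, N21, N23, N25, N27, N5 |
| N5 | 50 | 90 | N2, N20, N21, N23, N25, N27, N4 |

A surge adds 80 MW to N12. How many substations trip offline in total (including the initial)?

Round 1 — N12 at 140 > 90. N12 trips offline.
  N12 sheds 140 MW to N16, N4: 70 each.
    N16: 30+70 = 100 ≤ 110
    N4: 20+70 = 90 > 60
Round 2 — N4 trips offline.
  N4 sheds 90 MW to N16, N2, N21, N23, N25, N27, N5: 12 each (6 lost).
    N16: 100+12 = 112 > 110
    N2: 70+12 = 82 ≤ 160
    N21: 40+12 = 52 ≤ 120
    N23: 50+12 = 62 ≤ 110
    N25: 70+12 = 82 ≤ 150
    N27: 20+12 = 32 ≤ 90
    N5: 50+12 = 62 ≤ 90
Round 3 — N16 trips offline.
  N16 sheds 112 MW to N21, N23: 56 each.
    N21: 52+56 = 108 ≤ 120
    N23: 62+56 = 118 > 110
Round 4 — N23 trips offline.
  N23 sheds 118 MW to N10, N2, N20, N25, N5: 23 each (3 lost).
    N10: 110+23 = 133 ≤ 150
    N2: 82+23 = 105 ≤ 160
    N20: 60+23 = 83 ≤ 140
    N25: 82+23 = 105 ≤ 150
    N5: 62+23 = 85 ≤ 90
No further trips.

4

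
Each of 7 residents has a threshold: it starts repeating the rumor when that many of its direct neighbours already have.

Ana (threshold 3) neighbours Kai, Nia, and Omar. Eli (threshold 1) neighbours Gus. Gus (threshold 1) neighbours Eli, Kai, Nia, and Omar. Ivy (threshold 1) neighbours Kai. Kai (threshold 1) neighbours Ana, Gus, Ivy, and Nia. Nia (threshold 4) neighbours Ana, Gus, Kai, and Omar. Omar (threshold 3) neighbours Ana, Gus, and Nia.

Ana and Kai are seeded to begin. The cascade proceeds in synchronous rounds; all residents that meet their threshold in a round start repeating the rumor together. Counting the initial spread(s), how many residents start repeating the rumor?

Round 1 — Ana, Kai start repeating the rumor (initial).
Round 2 — checking thresholds:
  Gus: 1 of 4 neighbours ≥ 1, starts repeating the rumor.
  Ivy: 1 of 1 neighbours ≥ 1, starts repeating the rumor.
  Nia: 2 of 4 neighbours < 4, holds.
  Omar: 1 of 3 neighbours < 3, holds.
Round 3 — checking thresholds:
  Eli: 1 of 1 neighbours ≥ 1, starts repeating the rumor.
  Nia: 3 of 4 neighbours < 4, holds.
  Omar: 2 of 3 neighbours < 3, holds.
Round 4 — no new spreads; cascade stops.

5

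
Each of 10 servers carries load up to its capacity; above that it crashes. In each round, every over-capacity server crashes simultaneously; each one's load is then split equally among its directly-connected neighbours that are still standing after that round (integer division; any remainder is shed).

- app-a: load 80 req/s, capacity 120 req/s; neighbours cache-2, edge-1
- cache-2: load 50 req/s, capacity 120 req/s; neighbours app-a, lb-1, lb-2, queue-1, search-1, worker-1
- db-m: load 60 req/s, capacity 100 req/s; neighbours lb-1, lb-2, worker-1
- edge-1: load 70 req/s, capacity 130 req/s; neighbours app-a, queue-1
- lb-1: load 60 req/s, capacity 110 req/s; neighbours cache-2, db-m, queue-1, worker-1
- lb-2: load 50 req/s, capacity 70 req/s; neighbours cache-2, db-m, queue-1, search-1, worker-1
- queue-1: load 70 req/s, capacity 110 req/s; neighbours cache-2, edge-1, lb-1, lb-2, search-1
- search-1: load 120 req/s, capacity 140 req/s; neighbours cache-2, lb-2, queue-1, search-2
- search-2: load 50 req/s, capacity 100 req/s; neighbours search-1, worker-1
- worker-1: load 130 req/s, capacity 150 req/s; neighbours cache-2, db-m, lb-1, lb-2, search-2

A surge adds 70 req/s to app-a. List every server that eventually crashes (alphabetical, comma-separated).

Round 1 — app-a at 150 > 120. app-a crashes.
  app-a sheds 150 req/s to cache-2, edge-1: 75 each.
    cache-2: 50+75 = 125 > 120
    edge-1: 70+75 = 145 > 130
Round 2 — cache-2, edge-1 crash.
  cache-2 sheds 125 req/s to lb-1, lb-2, queue-1, search-1, worker-1: 25 each.
    lb-1: 60+25 = 85 ≤ 110
    lb-2: 50+25 = 75 > 70
    queue-1: 70+25 = 95 ≤ 110
    search-1: 120+25 = 145 > 140
    worker-1: 130+25 = 155 > 150
  edge-1 sheds 145 req/s to queue-1: 145 each.
    queue-1: 95+145 = 240 > 110
Round 3 — lb-2, queue-1, search-1, worker-1 crash.
  lb-2 sheds 75 req/s to db-m: 75 each.
    db-m: 60+75 = 135 > 100
  queue-1 sheds 240 req/s to lb-1: 240 each.
    lb-1: 85+240 = 325 > 110
  search-1 sheds 145 req/s to search-2: 145 each.
    search-2: 50+145 = 195 > 100
  worker-1 sheds 155 req/s to db-m, lb-1, search-2: 51 each (2 lost).
    db-m: 135+51 = 186 > 100
    lb-1: 325+51 = 376 > 110
    search-2: 195+51 = 246 > 100
Round 4 — db-m, lb-1, search-2 crash.
  db-m sheds 186 req/s: no online neighbours, lost.
  lb-1 sheds 376 req/s: no online neighbours, lost.
  search-2 sheds 246 req/s: no online neighbours, lost.
No further crashes.

app-a, cache-2, db-m, edge-1, lb-1, lb-2, queue-1, search-1, search-2, worker-1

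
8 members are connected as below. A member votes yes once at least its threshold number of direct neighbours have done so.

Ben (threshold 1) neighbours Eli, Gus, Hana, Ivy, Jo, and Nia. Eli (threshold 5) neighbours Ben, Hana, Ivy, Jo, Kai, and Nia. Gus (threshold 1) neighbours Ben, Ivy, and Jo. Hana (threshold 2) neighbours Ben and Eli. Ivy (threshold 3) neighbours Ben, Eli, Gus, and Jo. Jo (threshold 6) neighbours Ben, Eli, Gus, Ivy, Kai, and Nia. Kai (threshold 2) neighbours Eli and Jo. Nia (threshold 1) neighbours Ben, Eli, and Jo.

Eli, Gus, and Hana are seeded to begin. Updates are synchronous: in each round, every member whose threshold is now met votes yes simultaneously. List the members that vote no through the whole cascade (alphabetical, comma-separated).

Round 1 — Eli, Gus, Hana vote yes (initial).
Round 2 — checking thresholds:
  Ben: 3 of 6 neighbours ≥ 1, votes yes.
  Ivy: 2 of 4 neighbours < 3, not yet.
  Jo: 2 of 6 neighbours < 6, not yet.
  Kai: 1 of 2 neighbours < 2, not yet.
  Nia: 1 of 3 neighbours ≥ 1, votes yes.
Round 3 — checking thresholds:
  Ivy: 3 of 4 neighbours ≥ 3, votes yes.
  Jo: 4 of 6 neighbours < 6, not yet.
  Kai: 1 of 2 neighbours < 2, not yet.
Round 4 — no new yes votes; cascade stops.

Jo, Kai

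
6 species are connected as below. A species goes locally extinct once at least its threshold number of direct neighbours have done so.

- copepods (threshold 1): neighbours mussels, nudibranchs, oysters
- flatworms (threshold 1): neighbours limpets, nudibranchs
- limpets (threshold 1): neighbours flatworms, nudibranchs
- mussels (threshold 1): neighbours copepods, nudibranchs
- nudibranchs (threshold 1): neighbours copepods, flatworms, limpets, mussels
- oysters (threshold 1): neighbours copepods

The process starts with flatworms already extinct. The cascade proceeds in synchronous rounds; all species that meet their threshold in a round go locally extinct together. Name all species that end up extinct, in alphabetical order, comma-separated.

copepods, flatworms, limpets, mussels, nudibranchs, oysters

Round 1 — flatworms goes locally extinct (initial).
Round 2 — checking thresholds:
  limpets: 1 of 2 neighbours ≥ 1, goes locally extinct.
  nudibranchs: 1 of 4 neighbours ≥ 1, goes locally extinct.
Round 3 — checking thresholds:
  copepods: 1 of 3 neighbours ≥ 1, goes locally extinct.
  mussels: 1 of 2 neighbours ≥ 1, goes locally extinct.
Round 4 — checking thresholds:
  oysters: 1 of 1 neighbours ≥ 1, goes locally extinct.
Round 5 — no new extinctions; cascade stops.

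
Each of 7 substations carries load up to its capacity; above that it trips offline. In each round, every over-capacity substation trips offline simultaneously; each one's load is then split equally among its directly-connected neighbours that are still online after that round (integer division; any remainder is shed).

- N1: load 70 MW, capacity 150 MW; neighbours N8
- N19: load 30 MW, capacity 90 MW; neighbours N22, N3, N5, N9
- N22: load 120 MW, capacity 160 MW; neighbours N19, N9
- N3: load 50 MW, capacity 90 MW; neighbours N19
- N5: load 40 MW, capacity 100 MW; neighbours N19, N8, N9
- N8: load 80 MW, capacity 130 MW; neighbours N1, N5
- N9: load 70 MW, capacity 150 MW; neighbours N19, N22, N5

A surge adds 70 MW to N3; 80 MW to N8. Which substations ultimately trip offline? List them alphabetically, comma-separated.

Round 1 — N3 at 120 > 90; N8 at 160 > 130. N3, N8 trip offline.
  N3 sheds 120 MW to N19: 120 each.
    N19: 30+120 = 150 > 90
  N8 sheds 160 MW to N1, N5: 80 each.
    N1: 70+80 = 150 ≤ 150
    N5: 40+80 = 120 > 100
Round 2 — N19, N5 trip offline.
  N19 sheds 150 MW to N22, N9: 75 each.
    N22: 120+75 = 195 > 160
    N9: 70+75 = 145 ≤ 150
  N5 sheds 120 MW to N9: 120 each.
    N9: 145+120 = 265 > 150
Round 3 — N22, N9 trip offline.
  N22 sheds 195 MW: no online neighbours, lost.
  N9 sheds 265 MW: no online neighbours, lost.
No further trips.

N19, N22, N3, N5, N8, N9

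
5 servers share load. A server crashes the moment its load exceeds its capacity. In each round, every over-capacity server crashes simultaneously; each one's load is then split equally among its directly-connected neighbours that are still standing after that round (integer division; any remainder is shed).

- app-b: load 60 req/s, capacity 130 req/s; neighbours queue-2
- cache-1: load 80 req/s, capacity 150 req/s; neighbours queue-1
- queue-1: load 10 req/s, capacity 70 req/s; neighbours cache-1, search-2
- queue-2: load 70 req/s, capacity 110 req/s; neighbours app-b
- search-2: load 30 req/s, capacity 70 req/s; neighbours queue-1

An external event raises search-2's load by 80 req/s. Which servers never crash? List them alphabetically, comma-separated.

Round 1 — search-2 at 110 > 70. search-2 crashes.
  search-2 sheds 110 req/s to queue-1: 110 each.
    queue-1: 10+110 = 120 > 70
Round 2 — queue-1 crashes.
  queue-1 sheds 120 req/s to cache-1: 120 each.
    cache-1: 80+120 = 200 > 150
Round 3 — cache-1 crashes.
  cache-1 sheds 200 req/s: no online neighbours, lost.
No further crashes.

app-b, queue-2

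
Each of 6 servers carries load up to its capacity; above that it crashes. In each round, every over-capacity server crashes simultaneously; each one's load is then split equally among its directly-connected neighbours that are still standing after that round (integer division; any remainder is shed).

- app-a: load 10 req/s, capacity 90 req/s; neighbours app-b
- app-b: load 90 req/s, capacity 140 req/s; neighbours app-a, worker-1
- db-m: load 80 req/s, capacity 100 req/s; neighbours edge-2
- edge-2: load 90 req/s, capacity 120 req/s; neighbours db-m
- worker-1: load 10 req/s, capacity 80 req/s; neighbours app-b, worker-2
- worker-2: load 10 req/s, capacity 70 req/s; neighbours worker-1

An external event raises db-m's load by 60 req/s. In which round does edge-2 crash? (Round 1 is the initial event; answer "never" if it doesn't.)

2

Round 1 — db-m at 140 > 100. db-m crashes.
  db-m sheds 140 req/s to edge-2: 140 each.
    edge-2: 90+140 = 230 > 120
Round 2 — edge-2 crashes.
  edge-2 sheds 230 req/s: no online neighbours, lost.
No further crashes.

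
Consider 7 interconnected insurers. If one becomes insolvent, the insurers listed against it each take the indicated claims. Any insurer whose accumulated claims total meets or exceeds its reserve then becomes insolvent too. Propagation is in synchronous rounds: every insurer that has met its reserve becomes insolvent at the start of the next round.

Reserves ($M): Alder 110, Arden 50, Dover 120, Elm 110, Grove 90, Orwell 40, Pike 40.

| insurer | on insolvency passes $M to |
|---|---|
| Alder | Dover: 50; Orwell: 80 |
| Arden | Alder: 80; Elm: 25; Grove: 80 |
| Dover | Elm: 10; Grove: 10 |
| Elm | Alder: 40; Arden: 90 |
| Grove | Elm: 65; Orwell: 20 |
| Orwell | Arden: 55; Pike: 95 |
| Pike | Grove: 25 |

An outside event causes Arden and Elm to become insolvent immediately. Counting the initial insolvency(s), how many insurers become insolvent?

6

Round 1 — Arden, Elm become insolvent (initial).
  Alder: +80+40 → 120 ≥ 110
  Grove: +80 → 80 < 90
Round 2 — Alder becomes insolvent.
  Dover: +50 → 50 < 120
  Orwell: +80 → 80 ≥ 40
Round 3 — Orwell becomes insolvent.
  Pike: +95 → 95 ≥ 40
Round 4 — Pike becomes insolvent.
  Grove: +25 → 105 ≥ 90
Round 5 — Grove becomes insolvent.
No further insolvencies.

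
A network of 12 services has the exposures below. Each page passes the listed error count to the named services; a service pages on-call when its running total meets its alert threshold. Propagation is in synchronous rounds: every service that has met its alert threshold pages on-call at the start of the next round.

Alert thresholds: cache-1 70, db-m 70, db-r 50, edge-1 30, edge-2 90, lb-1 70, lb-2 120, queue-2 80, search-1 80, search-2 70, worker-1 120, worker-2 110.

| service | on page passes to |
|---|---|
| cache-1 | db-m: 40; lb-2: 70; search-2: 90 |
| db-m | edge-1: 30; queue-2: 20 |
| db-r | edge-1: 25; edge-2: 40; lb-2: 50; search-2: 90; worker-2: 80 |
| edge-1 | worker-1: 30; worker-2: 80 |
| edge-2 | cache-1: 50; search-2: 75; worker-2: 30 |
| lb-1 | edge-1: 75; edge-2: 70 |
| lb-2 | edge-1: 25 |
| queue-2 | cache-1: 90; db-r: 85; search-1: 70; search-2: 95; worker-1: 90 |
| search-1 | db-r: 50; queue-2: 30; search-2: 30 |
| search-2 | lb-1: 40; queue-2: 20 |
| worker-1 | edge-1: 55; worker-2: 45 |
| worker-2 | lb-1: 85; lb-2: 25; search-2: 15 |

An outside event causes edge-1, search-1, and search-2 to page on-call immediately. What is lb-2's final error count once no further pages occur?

75

Round 1 — edge-1, search-1, search-2 page on-call (initial).
  db-r: +50 → 50 ≥ 50
  lb-1: +40 → 40 < 70
  queue-2: +30+20 → 50 < 80
  worker-1: +30 → 30 < 120
  worker-2: +80 → 80 < 110
Round 2 — db-r pages on-call.
  edge-2: +40 → 40 < 90
  lb-2: +50 → 50 < 120
  worker-2: +80 → 160 ≥ 110
Round 3 — worker-2 pages on-call.
  lb-1: +85 → 125 ≥ 70
  lb-2: +25 → 75 < 120
Round 4 — lb-1 pages on-call.
  edge-2: +70 → 110 ≥ 90
Round 5 — edge-2 pages on-call.
  cache-1: +50 → 50 < 70
No further pages.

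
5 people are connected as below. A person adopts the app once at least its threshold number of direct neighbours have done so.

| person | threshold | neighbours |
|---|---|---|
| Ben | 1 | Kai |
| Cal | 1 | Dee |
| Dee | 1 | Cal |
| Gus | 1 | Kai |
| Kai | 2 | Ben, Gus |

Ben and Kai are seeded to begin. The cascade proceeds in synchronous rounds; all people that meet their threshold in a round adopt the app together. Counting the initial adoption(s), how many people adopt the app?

Round 1 — Ben, Kai adopt the app (initial).
Round 2 — checking thresholds:
  Gus: 1 of 1 neighbours ≥ 1, adopts the app.
Round 3 — no new adoptions; cascade stops.

3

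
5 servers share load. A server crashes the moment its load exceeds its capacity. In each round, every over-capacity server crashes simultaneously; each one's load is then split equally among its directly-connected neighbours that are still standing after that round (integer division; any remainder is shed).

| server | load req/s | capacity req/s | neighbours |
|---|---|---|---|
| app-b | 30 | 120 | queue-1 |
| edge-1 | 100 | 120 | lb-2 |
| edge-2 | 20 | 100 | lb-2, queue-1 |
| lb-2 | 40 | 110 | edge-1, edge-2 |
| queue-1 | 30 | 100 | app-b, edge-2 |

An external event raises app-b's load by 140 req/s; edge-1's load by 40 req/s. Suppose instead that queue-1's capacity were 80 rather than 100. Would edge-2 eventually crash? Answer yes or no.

yes

With queue-1's capacity at 80:
Round 1 — app-b at 170 > 120; edge-1 at 140 > 120. app-b, edge-1 crash.
  app-b sheds 170 req/s to queue-1: 170 each.
    queue-1: 30+170 = 200 > 80
  edge-1 sheds 140 req/s to lb-2: 140 each.
    lb-2: 40+140 = 180 > 110
Round 2 — lb-2, queue-1 crash.
  lb-2 sheds 180 req/s to edge-2: 180 each.
    edge-2: 20+180 = 200 > 100
  queue-1 sheds 200 req/s to edge-2: 200 each.
    edge-2: 200+200 = 400 > 100
Round 3 — edge-2 crashes.
  edge-2 sheds 400 req/s: no online neighbours, lost.
No further crashes.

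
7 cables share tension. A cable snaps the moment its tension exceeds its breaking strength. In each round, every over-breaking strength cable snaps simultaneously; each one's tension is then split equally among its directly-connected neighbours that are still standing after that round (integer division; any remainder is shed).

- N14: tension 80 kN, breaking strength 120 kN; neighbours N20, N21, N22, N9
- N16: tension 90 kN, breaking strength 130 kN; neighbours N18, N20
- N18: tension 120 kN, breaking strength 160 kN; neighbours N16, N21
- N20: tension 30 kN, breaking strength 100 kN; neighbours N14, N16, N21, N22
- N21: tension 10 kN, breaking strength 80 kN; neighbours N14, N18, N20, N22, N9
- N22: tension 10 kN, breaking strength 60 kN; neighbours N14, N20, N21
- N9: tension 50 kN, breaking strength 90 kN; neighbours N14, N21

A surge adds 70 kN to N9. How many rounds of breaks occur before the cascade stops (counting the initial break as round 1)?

6

Round 1 — N9 at 120 > 90. N9 snaps.
  N9 sheds 120 kN to N14, N21: 60 each.
    N14: 80+60 = 140 > 120
    N21: 10+60 = 70 ≤ 80
Round 2 — N14 snaps.
  N14 sheds 140 kN to N20, N21, N22: 46 each (2 lost).
    N20: 30+46 = 76 ≤ 100
    N21: 70+46 = 116 > 80
    N22: 10+46 = 56 ≤ 60
Round 3 — N21 snaps.
  N21 sheds 116 kN to N18, N20, N22: 38 each (2 lost).
    N18: 120+38 = 158 ≤ 160
    N20: 76+38 = 114 > 100
    N22: 56+38 = 94 > 60
Round 4 — N20, N22 snap.
  N20 sheds 114 kN to N16: 114 each.
    N16: 90+114 = 204 > 130
  N22 sheds 94 kN: no online neighbours, lost.
Round 5 — N16 snaps.
  N16 sheds 204 kN to N18: 204 each.
    N18: 158+204 = 362 > 160
Round 6 — N18 snaps.
  N18 sheds 362 kN: no online neighbours, lost.
No further breaks.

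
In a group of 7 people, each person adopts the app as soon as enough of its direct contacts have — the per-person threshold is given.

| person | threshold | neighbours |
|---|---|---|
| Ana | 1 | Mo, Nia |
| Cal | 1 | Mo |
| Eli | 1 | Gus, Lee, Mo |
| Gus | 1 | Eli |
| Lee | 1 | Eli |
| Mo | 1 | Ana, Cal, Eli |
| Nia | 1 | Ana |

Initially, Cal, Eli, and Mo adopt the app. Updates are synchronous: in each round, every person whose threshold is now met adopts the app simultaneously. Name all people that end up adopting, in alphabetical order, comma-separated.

Ana, Cal, Eli, Gus, Lee, Mo, Nia

Round 1 — Cal, Eli, Mo adopt the app (initial).
Round 2 — checking thresholds:
  Ana: 1 of 2 neighbours ≥ 1, adopts the app.
  Gus: 1 of 1 neighbours ≥ 1, adopts the app.
  Lee: 1 of 1 neighbours ≥ 1, adopts the app.
Round 3 — checking thresholds:
  Nia: 1 of 1 neighbours ≥ 1, adopts the app.
Round 4 — no new adoptions; cascade stops.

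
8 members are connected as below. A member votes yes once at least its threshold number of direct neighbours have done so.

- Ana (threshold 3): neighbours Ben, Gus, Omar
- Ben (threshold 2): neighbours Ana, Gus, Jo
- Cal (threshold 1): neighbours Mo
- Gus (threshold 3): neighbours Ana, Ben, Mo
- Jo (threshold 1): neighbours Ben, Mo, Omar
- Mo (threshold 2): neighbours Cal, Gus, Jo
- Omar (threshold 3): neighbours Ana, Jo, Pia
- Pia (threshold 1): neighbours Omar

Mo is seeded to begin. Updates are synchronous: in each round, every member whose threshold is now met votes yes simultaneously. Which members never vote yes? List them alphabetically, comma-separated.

Round 1 — Mo votes yes (initial).
Round 2 — checking thresholds:
  Cal: 1 of 1 neighbours ≥ 1, votes yes.
  Gus: 1 of 3 neighbours < 3, not yet.
  Jo: 1 of 3 neighbours ≥ 1, votes yes.
Round 3 — no new yes votes; cascade stops.

Ana, Ben, Gus, Omar, Pia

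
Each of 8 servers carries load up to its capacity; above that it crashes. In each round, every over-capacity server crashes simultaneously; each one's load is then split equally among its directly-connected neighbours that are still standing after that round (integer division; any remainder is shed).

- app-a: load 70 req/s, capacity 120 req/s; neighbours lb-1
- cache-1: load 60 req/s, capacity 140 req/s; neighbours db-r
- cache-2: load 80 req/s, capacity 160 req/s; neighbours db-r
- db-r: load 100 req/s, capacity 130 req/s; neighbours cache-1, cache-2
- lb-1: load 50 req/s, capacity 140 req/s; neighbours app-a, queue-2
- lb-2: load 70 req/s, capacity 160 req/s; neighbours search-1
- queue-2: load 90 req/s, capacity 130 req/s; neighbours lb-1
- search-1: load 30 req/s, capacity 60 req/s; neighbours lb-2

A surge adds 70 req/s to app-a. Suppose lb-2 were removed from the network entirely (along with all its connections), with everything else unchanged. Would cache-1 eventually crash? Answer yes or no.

no

With lb-2 removed:
Round 1 — app-a at 140 > 120. app-a crashes.
  app-a sheds 140 req/s to lb-1: 140 each.
    lb-1: 50+140 = 190 > 140
Round 2 — lb-1 crashes.
  lb-1 sheds 190 req/s to queue-2: 190 each.
    queue-2: 90+190 = 280 > 130
Round 3 — queue-2 crashes.
  queue-2 sheds 280 req/s: no online neighbours, lost.
No further crashes.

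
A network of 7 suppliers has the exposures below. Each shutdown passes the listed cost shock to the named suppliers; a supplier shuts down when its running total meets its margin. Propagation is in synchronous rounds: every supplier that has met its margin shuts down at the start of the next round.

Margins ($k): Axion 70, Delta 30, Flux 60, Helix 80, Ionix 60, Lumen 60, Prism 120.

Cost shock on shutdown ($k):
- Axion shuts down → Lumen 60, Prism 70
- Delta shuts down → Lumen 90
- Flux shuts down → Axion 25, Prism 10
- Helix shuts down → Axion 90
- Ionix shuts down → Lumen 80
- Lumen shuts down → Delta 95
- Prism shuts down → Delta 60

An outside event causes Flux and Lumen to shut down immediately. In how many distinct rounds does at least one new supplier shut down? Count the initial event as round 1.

2

Round 1 — Flux, Lumen shut down (initial).
  Axion: +25 → 25 < 70
  Delta: +95 → 95 ≥ 30
  Prism: +10 → 10 < 120
Round 2 — Delta shuts down.
No further shutdowns.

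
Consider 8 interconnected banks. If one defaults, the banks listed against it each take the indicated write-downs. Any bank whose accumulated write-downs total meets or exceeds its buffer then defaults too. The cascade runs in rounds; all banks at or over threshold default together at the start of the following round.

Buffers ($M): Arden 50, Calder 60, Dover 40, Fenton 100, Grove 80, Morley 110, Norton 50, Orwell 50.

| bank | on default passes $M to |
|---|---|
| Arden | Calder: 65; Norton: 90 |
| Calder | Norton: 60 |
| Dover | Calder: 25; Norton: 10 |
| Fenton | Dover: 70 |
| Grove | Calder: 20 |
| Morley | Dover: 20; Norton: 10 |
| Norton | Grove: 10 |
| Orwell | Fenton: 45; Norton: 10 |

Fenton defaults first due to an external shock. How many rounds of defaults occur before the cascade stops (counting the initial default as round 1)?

Round 1 — Fenton defaults (initial).
  Dover: +70 → 70 ≥ 40
Round 2 — Dover defaults.
  Calder: +25 → 25 < 60
  Norton: +10 → 10 < 50
No further defaults.

2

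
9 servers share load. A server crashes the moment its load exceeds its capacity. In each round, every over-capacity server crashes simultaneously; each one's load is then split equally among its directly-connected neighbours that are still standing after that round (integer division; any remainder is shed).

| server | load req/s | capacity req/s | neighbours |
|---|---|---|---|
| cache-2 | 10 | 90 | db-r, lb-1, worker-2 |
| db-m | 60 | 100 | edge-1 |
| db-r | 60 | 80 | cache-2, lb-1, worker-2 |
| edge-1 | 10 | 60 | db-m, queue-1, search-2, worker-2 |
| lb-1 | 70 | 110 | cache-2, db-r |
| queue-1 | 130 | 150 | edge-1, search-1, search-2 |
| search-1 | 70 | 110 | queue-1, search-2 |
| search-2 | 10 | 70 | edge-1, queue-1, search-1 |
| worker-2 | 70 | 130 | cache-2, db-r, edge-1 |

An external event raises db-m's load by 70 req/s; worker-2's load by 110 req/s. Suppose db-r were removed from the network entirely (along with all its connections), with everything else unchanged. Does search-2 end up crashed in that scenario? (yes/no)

With db-r removed:
Round 1 — db-m at 130 > 100; worker-2 at 180 > 130. db-m, worker-2 crash.
  db-m sheds 130 req/s to edge-1: 130 each.
    edge-1: 10+130 = 140 > 60
  worker-2 sheds 180 req/s to cache-2, edge-1: 90 each.
    cache-2: 10+90 = 100 > 90
    edge-1: 140+90 = 230 > 60
Round 2 — cache-2, edge-1 crash.
  cache-2 sheds 100 req/s to lb-1: 100 each.
    lb-1: 70+100 = 170 > 110
  edge-1 sheds 230 req/s to queue-1, search-2: 115 each.
    queue-1: 130+115 = 245 > 150
    search-2: 10+115 = 125 > 70
Round 3 — lb-1, queue-1, search-2 crash.
  lb-1 sheds 170 req/s: no online neighbours, lost.
  queue-1 sheds 245 req/s to search-1: 245 each.
    search-1: 70+245 = 315 > 110
  search-2 sheds 125 req/s to search-1: 125 each.
    search-1: 315+125 = 440 > 110
Round 4 — search-1 crashes.
  search-1 sheds 440 req/s: no online neighbours, lost.
No further crashes.

yes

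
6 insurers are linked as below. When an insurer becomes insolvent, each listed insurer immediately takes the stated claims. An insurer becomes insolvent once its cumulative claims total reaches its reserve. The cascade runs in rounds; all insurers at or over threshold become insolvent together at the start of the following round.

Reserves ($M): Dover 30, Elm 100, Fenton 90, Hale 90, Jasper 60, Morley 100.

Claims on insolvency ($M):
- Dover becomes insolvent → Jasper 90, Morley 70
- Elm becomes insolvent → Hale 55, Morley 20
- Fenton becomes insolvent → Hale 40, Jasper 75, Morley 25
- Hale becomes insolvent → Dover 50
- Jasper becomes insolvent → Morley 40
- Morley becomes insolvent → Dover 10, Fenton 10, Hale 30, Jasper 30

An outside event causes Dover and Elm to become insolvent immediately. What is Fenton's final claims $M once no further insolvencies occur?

Round 1 — Dover, Elm become insolvent (initial).
  Hale: +55 → 55 < 90
  Jasper: +90 → 90 ≥ 60
  Morley: +70+20 → 90 < 100
Round 2 — Jasper becomes insolvent.
  Morley: +40 → 130 ≥ 100
Round 3 — Morley becomes insolvent.
  Fenton: +10 → 10 < 90
  Hale: +30 → 85 < 90
No further insolvencies.

10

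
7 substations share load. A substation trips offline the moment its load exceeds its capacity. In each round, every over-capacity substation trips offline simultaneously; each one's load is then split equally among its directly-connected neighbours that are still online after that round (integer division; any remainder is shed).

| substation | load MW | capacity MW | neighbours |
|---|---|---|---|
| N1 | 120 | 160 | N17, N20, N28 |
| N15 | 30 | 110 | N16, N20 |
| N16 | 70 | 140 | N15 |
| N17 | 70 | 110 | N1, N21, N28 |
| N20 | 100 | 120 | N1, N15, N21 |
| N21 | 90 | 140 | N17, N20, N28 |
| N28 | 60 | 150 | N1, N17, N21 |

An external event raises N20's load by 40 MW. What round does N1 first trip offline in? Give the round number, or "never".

2

Round 1 — N20 at 140 > 120. N20 trips offline.
  N20 sheds 140 MW to N1, N15, N21: 46 each (2 lost).
    N1: 120+46 = 166 > 160
    N15: 30+46 = 76 ≤ 110
    N21: 90+46 = 136 ≤ 140
Round 2 — N1 trips offline.
  N1 sheds 166 MW to N17, N28: 83 each.
    N17: 70+83 = 153 > 110
    N28: 60+83 = 143 ≤ 150
Round 3 — N17 trips offline.
  N17 sheds 153 MW to N21, N28: 76 each (1 lost).
    N21: 136+76 = 212 > 140
    N28: 143+76 = 219 > 150
Round 4 — N21, N28 trip offline.
  N21 sheds 212 MW: no online neighbours, lost.
  N28 sheds 219 MW: no online neighbours, lost.
No further trips.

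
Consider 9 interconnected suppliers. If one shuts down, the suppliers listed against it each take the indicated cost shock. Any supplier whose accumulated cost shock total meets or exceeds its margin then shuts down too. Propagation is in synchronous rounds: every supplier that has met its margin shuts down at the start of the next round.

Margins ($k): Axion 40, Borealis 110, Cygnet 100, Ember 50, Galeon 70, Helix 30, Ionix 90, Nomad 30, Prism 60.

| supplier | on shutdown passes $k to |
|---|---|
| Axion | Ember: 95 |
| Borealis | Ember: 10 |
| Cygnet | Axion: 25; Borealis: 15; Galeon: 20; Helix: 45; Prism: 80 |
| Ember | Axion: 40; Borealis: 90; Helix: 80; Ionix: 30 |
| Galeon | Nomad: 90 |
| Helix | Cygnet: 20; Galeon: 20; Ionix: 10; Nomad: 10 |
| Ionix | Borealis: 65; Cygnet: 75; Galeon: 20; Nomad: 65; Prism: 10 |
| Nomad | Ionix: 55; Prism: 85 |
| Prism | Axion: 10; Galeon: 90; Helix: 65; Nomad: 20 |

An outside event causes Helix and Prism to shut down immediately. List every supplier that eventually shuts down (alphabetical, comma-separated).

Galeon, Helix, Nomad, Prism

Round 1 — Helix, Prism shut down (initial).
  Axion: +10 → 10 < 40
  Cygnet: +20 → 20 < 100
  Galeon: +20+90 → 110 ≥ 70
  Ionix: +10 → 10 < 90
  Nomad: +10+20 → 30 ≥ 30
Round 2 — Galeon, Nomad shut down.
  Ionix: +55 → 65 < 90
No further shutdowns.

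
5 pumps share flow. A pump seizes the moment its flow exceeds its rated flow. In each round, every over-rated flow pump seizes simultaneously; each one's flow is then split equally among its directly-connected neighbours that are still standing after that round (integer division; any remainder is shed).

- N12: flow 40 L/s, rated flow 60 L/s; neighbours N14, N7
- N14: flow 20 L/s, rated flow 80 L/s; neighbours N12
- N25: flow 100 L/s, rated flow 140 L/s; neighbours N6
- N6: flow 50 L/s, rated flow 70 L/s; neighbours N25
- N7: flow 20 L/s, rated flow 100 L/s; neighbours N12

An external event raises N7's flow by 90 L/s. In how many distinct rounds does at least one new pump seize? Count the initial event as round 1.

3

Round 1 — N7 at 110 > 100. N7 seizes.
  N7 sheds 110 L/s to N12: 110 each.
    N12: 40+110 = 150 > 60
Round 2 — N12 seizes.
  N12 sheds 150 L/s to N14: 150 each.
    N14: 20+150 = 170 > 80
Round 3 — N14 seizes.
  N14 sheds 170 L/s: no online neighbours, lost.
No further seizures.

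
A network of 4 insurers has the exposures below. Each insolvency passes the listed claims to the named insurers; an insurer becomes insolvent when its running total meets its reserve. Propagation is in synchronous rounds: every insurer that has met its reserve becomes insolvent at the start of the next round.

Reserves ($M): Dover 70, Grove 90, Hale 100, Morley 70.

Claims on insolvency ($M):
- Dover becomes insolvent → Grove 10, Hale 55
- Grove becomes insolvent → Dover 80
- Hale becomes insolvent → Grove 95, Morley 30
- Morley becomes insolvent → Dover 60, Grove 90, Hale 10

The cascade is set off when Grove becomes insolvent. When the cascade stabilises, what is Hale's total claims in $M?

Round 1 — Grove becomes insolvent (initial).
  Dover: +80 → 80 ≥ 70
Round 2 — Dover becomes insolvent.
  Hale: +55 → 55 < 100
No further insolvencies.

55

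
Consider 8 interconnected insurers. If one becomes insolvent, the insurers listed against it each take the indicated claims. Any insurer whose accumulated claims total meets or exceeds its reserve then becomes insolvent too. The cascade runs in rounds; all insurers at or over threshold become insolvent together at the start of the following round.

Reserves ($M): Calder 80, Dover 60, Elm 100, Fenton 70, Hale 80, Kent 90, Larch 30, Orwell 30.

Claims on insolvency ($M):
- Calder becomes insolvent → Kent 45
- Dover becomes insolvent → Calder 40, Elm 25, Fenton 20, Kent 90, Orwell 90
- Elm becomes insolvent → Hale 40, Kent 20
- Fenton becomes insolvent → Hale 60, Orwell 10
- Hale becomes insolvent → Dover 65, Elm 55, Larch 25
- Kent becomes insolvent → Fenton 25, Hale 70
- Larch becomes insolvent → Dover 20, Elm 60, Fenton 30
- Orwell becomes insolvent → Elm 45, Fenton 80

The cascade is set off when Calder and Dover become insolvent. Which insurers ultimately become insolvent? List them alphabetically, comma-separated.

Round 1 — Calder, Dover become insolvent (initial).
  Elm: +25 → 25 < 100
  Fenton: +20 → 20 < 70
  Kent: +45+90 → 135 ≥ 90
  Orwell: +90 → 90 ≥ 30
Round 2 — Kent, Orwell become insolvent.
  Elm: +45 → 70 < 100
  Fenton: +25+80 → 125 ≥ 70
  Hale: +70 → 70 < 80
Round 3 — Fenton becomes insolvent.
  Hale: +60 → 130 ≥ 80
Round 4 — Hale becomes insolvent.
  Elm: +55 → 125 ≥ 100
  Larch: +25 → 25 < 30
Round 5 — Elm becomes insolvent.
No further insolvencies.

Calder, Dover, Elm, Fenton, Hale, Kent, Orwell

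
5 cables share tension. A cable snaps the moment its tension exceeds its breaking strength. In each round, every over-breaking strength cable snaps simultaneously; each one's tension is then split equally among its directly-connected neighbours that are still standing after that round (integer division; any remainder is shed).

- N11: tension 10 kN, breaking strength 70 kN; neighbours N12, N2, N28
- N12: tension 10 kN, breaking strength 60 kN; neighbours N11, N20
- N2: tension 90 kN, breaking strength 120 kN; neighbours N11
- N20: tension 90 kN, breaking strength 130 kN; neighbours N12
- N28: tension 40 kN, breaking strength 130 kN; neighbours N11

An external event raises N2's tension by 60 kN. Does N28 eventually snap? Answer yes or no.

no

Round 1 — N2 at 150 > 120. N2 snaps.
  N2 sheds 150 kN to N11: 150 each.
    N11: 10+150 = 160 > 70
Round 2 — N11 snaps.
  N11 sheds 160 kN to N12, N28: 80 each.
    N12: 10+80 = 90 > 60
    N28: 40+80 = 120 ≤ 130
Round 3 — N12 snaps.
  N12 sheds 90 kN to N20: 90 each.
    N20: 90+90 = 180 > 130
Round 4 — N20 snaps.
  N20 sheds 180 kN: no online neighbours, lost.
No further breaks.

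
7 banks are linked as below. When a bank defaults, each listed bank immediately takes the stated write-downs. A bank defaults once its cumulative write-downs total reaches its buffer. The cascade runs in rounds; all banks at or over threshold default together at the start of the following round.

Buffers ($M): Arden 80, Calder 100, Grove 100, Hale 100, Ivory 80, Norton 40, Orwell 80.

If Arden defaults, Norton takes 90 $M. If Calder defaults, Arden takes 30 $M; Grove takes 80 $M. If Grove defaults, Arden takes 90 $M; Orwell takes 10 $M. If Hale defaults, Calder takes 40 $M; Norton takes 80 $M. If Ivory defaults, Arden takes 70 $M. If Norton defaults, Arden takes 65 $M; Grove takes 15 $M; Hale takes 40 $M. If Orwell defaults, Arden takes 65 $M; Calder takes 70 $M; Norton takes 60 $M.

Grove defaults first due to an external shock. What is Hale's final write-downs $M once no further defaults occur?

Round 1 — Grove defaults (initial).
  Arden: +90 → 90 ≥ 80
  Orwell: +10 → 10 < 80
Round 2 — Arden defaults.
  Norton: +90 → 90 ≥ 40
Round 3 — Norton defaults.
  Hale: +40 → 40 < 100
No further defaults.

40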